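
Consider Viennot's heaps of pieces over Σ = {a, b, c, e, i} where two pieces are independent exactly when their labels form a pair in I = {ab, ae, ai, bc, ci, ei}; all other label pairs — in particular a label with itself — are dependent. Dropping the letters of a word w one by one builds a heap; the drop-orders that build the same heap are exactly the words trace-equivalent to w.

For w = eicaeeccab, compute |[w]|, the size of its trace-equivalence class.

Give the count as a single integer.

0(e) covers ∅
1(i) covers ∅
2(c) covers 0:e
3(a) covers 2:c
4(e) covers 2:c
5(e) covers 4:e
6(c) covers 3:a, 5:e
7(c) covers 6:c
8(a) covers 7:c
9(b) covers 1:i, 5:e
floor of heap: 0:e, 1:i
completions by unplaced set U, small U first (add the entries for U minus each lowest piece of U):
  |U|=1: {8}:1  {9}:1
  |U|=2: {1,9}:1  {7,8}:1  {8,9}:2
  |U|=3: {1,8,9}:3  {6,7,8}:1  {7,8,9}:3
  |U|=4: {1,7,8,9}:6  {3,6,7,8}:1  {6,7,8,9}:4
  |U|=5: {1,6,7,8,9}:10  {3,6,7,8,9}:5  {5,6,7,8,9}:4
  |U|=6: {1,3,6,7,8,9}:15  {1,5,6,7,8,9}:14  {3,5,6,7,8,9}:9  {4,5,6,7,8,9}:4
  |U|=7: {1,3,5,6,7,8,9}:38  {1,4,5,6,7,8,9}:18  {3,4,5,6,7,8,9}:13
  |U|=8: {1,3,4,5,6,7,8,9}:69  {2,3,4,5,6,7,8,9}:13
  start at 0(e): 82
  start at 1(i): 13
sum over floor = 95

95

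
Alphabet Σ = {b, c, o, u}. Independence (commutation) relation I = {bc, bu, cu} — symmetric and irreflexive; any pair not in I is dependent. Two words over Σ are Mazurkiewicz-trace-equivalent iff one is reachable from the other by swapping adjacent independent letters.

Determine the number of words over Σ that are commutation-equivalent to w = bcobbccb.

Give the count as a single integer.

20

0(b) covers ∅
1(c) covers ∅
2(o) covers 0:b, 1:c
3(b) covers 2:o
4(b) covers 3:b
5(c) covers 2:o
6(c) covers 5:c
7(b) covers 4:b
floor of heap: 0:b, 1:c
completions by unplaced set U, small U first (add the entries for U minus each lowest piece of U):
  |U|=1: {6}:1  {7}:1
  |U|=2: {4,7}:1  {5,6}:1  {6,7}:2
  |U|=3: {3,4,7}:1  {4,6,7}:3  {5,6,7}:3
  |U|=4: {3,4,6,7}:4  {4,5,6,7}:6
  |U|=5: {3,4,5,6,7}:10
  |U|=6: {2,3,4,5,6,7}:10
  start at 0(b): 10
  start at 1(c): 10
sum over floor = 20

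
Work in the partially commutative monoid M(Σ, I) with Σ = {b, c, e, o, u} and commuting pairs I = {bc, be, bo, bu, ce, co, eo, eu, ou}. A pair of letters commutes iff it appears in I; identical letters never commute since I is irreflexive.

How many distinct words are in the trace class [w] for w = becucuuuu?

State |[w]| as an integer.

72

drop 0:b onto floor
drop 1:e onto floor
drop 2:c onto floor
drop 3:u onto {2:c}
drop 4:c onto {3:u}
drop 5:u onto {4:c}
drop 6:u onto {5:u}
drop 7:u onto {6:u}
drop 8:u onto {7:u}
ground layer = {0:b, 1:e, 2:c}
drop-orders for the pieces not yet dropped (sum over which currently-grounded one goes next):
  1 to go: {0} 1  {1} 1  {8} 1
  2 to go: {0,1} 2  {0,8} 2  {1,8} 2  {7,8} 1
  3 to go: {0,1,8} 6  {0,7,8} 3  {1,7,8} 3  {6,7,8} 1
  4 to go: {0,1,7,8} 12  {0,6,7,8} 4  {1,6,7,8} 4  {5,6,7,8} 1
  5 to go: {0,1,6,7,8} 20  {0,5,6,7,8} 5  {1,5,6,7,8} 5  {4,5,6,7,8} 1
  6 to go: {0,1,5,6,7,8} 30  {0,4,5,6,7,8} 6  {1,4,5,6,7,8} 6  {3,4,5,6,7,8} 1
  7 to go: {0,1,4,5,6,7,8} 42  {0,3,4,5,6,7,8} 7  {1,3,4,5,6,7,8} 7  {2,3,4,5,6,7,8} 1
  if 0:b drops first: 8 orders
  if 1:e drops first: 8 orders
  if 2:c drops first: 56 orders
heap linearizations: 72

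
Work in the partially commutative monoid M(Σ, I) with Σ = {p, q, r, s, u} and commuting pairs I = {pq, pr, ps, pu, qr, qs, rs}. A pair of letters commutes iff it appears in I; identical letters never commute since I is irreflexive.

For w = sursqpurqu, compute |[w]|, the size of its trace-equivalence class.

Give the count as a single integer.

0(s) covers ∅
1(u) covers 0:s
2(r) covers 1:u
3(s) covers 1:u
4(q) covers 1:u
5(p) covers ∅
6(u) covers 2:r, 3:s, 4:q
7(r) covers 6:u
8(q) covers 6:u
9(u) covers 7:r, 8:q
floor of heap: 0:s, 5:p
completions by unplaced set U, small U first (add the entries for U minus each lowest piece of U):
  |U|=1: {5}:1  {9}:1
  |U|=2: {5,9}:2  {7,9}:1  {8,9}:1
  |U|=3: {5,7,9}:3  {5,8,9}:3  {7,8,9}:2
  |U|=4: {5,7,8,9}:8  {6,7,8,9}:2
  |U|=5: {2,6,7,8,9}:2  {3,6,7,8,9}:2  {4,6,7,8,9}:2  {5,6,7,8,9}:10
  |U|=6: {2,3,6,7,8,9}:4  {2,4,6,7,8,9}:4  {2,5,6,7,8,9}:12  {3,4,6,7,8,9}:4  {3,5,6,7,8,9}:12  {4,5,6,7,8,9}:12
  |U|=7: {2,3,4,6,7,8,9}:12  {2,3,5,6,7,8,9}:28  {2,4,5,6,7,8,9}:28  {3,4,5,6,7,8,9}:28
  |U|=8: {1,2,3,4,6,7,8,9}:12  {2,3,4,5,6,7,8,9}:96
  start at 0(s): 108
  start at 5(p): 12
sum over floor = 120

120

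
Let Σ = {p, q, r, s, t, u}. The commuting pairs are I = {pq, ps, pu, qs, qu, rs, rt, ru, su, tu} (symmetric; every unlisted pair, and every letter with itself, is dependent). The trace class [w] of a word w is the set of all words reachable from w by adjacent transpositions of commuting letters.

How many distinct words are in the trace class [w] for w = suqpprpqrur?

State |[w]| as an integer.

piece 0:s — minimal
piece 1:u — minimal
piece 2:q — minimal
piece 3:p — minimal
piece 4:p rests on {3:p}
piece 5:r rests on {2:q, 4:p}
piece 6:p rests on {5:r}
piece 7:q rests on {5:r}
piece 8:r rests on {6:p, 7:q}
piece 9:u rests on {1:u}
piece 10:r rests on {8:r}
minimal pieces: {0:s, 1:u, 2:q, 3:p}
ways to finish when only these pieces remain (= sum over removing one remaining piece with nothing left below it):
  1 left: {0}→1  {9}→1  {10}→1
  2 left: {0,9}→2  {0,10}→2  {1,9}→1  {8,10}→1  {9,10}→2
  3 left: {0,1,9}→3  {0,8,10}→3  {0,9,10}→6  {1,9,10}→3  {6,8,10}→1  {7,8,10}→1  {8,9,10}→3
  4 left: {0,1,9,10}→12  {0,6,8,10}→4  {0,7,8,10}→4  {0,8,9,10}→12  {1,8,9,10}→6  {6,7,8,10}→2  {6,8,9,10}→4  {7,8,9,10}→4
  5 left: {0,1,8,9,10}→30  {0,6,7,8,10}→10  {0,6,8,9,10}→20  {0,7,8,9,10}→20  {1,6,8,9,10}→10  {1,7,8,9,10}→10  {5,6,7,8,10}→2  {6,7,8,9,10}→10
  6 left: {0,1,6,8,9,10}→60  {0,1,7,8,9,10}→60  {0,5,6,7,8,10}→12  {0,6,7,8,9,10}→60  {1,6,7,8,9,10}→30  {2,5,6,7,8,10}→2  {4,5,6,7,8,10}→2  {5,6,7,8,9,10}→12
  7 left: {0,1,6,7,8,9,10}→210  {0,2,5,6,7,8,10}→14  {0,4,5,6,7,8,10}→14  {0,5,6,7,8,9,10}→84  {1,5,6,7,8,9,10}→42  {2,4,5,6,7,8,10}→4  {2,5,6,7,8,9,10}→14  {3,4,5,6,7,8,10}→2  {4,5,6,7,8,9,10}→14
  8 left: {0,1,5,6,7,8,9,10}→336  {0,2,4,5,6,7,8,10}→32  {0,2,5,6,7,8,9,10}→112  {0,3,4,5,6,7,8,10}→16  {0,4,5,6,7,8,9,10}→112  {1,2,5,6,7,8,9,10}→56  {1,4,5,6,7,8,9,10}→56  {2,3,4,5,6,7,8,10}→6  {2,4,5,6,7,8,9,10}→32  {3,4,5,6,7,8,9,10}→16
  9 left: {0,1,2,5,6,7,8,9,10}→504  {0,1,4,5,6,7,8,9,10}→504  {0,2,3,4,5,6,7,8,10}→54  {0,2,4,5,6,7,8,9,10}→288  {0,3,4,5,6,7,8,9,10}→144  {1,2,4,5,6,7,8,9,10}→144  {1,3,4,5,6,7,8,9,10}→72  {2,3,4,5,6,7,8,9,10}→54
  placing 0:s first → 270 extensions
  placing 1:u first → 540 extensions
  placing 2:q first → 720 extensions
  placing 3:p first → 1440 extensions
total linear extensions = 2970

2970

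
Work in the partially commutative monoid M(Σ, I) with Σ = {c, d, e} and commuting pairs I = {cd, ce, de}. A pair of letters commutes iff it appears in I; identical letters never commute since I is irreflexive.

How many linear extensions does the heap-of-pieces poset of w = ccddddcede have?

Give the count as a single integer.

#0=c has no predecessor
#1=c depends on [0:c]
#2=d has no predecessor
#3=d depends on [2:d]
#4=d depends on [3:d]
#5=d depends on [4:d]
#6=c depends on [1:c]
#7=e has no predecessor
#8=d depends on [5:d]
#9=e depends on [7:e]
sources: [0:c, 2:d, 7:e]
N(rest) = Σ N(rest − s) over sources s of rest; N(one piece) = 1:
  size 1 → [6]=1  [8]=1  [9]=1
  size 2 → [1,6]=1  [5,8]=1  [6,8]=2  [6,9]=2  [7,9]=1  [8,9]=2
  size 3 → [0,1,6]=1  [1,6,8]=3  [1,6,9]=3  [4,5,8]=1  [5,6,8]=3  [5,8,9]=3  [6,7,9]=3  [6,8,9]=6  [7,8,9]=3
  size 4 → [0,1,6,8]=4  [0,1,6,9]=4  [1,5,6,8]=6  [1,6,7,9]=6  [1,6,8,9]=12  [3,4,5,8]=1  [4,5,6,8]=4  [4,5,8,9]=4  [5,6,8,9]=12  [5,7,8,9]=6  [6,7,8,9]=12
  size 5 → [0,1,5,6,8]=10  [0,1,6,7,9]=10  [0,1,6,8,9]=20  [1,4,5,6,8]=10  [1,5,6,8,9]=30  [1,6,7,8,9]=30  [2,3,4,5,8]=1  [3,4,5,6,8]=5  [3,4,5,8,9]=5  [4,5,6,8,9]=20  [4,5,7,8,9]=10  [5,6,7,8,9]=30
  size 6 → [0,1,4,5,6,8]=20  [0,1,5,6,8,9]=60  [0,1,6,7,8,9]=60  [1,3,4,5,6,8]=15  [1,4,5,6,8,9]=60  [1,5,6,7,8,9]=90  [2,3,4,5,6,8]=6  [2,3,4,5,8,9]=6  [3,4,5,6,8,9]=30  [3,4,5,7,8,9]=15  [4,5,6,7,8,9]=60
  size 7 → [0,1,3,4,5,6,8]=35  [0,1,4,5,6,8,9]=140  [0,1,5,6,7,8,9]=210  [1,2,3,4,5,6,8]=21  [1,3,4,5,6,8,9]=105  [1,4,5,6,7,8,9]=210  [2,3,4,5,6,8,9]=42  [2,3,4,5,7,8,9]=21  [3,4,5,6,7,8,9]=105
  size 8 → [0,1,2,3,4,5,6,8]=56  [0,1,3,4,5,6,8,9]=280  [0,1,4,5,6,7,8,9]=560  [1,2,3,4,5,6,8,9]=168  [1,3,4,5,6,7,8,9]=420  [2,3,4,5,6,7,8,9]=168
  first=0(c) contributes 756
  first=2(d) contributes 1260
  first=7(e) contributes 504
|[w]| = 2520

2520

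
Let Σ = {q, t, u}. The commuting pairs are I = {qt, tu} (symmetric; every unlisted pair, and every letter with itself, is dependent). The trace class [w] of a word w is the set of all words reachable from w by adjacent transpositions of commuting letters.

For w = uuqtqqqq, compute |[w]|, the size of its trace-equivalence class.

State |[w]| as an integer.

drop 0:u onto floor
drop 1:u onto {0:u}
drop 2:q onto {1:u}
drop 3:t onto floor
drop 4:q onto {2:q}
drop 5:q onto {4:q}
drop 6:q onto {5:q}
drop 7:q onto {6:q}
ground layer = {0:u, 3:t}
drop-orders for the pieces not yet dropped (sum over which currently-grounded one goes next):
  1 to go: {3} 1  {7} 1
  2 to go: {3,7} 2  {6,7} 1
  3 to go: {3,6,7} 3  {5,6,7} 1
  4 to go: {3,5,6,7} 4  {4,5,6,7} 1
  5 to go: {2,4,5,6,7} 1  {3,4,5,6,7} 5
  6 to go: {1,2,4,5,6,7} 1  {2,3,4,5,6,7} 6
  if 0:u drops first: 7 orders
  if 3:t drops first: 1 orders
heap linearizations: 8

8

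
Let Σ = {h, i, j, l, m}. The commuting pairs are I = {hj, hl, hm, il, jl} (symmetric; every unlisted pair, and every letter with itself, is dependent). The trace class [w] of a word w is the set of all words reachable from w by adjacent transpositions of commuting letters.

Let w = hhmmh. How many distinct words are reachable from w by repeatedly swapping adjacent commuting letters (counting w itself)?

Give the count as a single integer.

piece 0:h — minimal
piece 1:h rests on {0:h}
piece 2:m — minimal
piece 3:m rests on {2:m}
piece 4:h rests on {1:h}
minimal pieces: {0:h, 2:m}
ways to finish when only these pieces remain (= sum over removing one remaining piece with nothing left below it):
  1 left: {3}→1  {4}→1
  2 left: {1,4}→1  {2,3}→1  {3,4}→2
  3 left: {0,1,4}→1  {1,3,4}→3  {2,3,4}→3
  placing 0:h first → 6 extensions
  placing 2:m first → 4 extensions
total linear extensions = 10

10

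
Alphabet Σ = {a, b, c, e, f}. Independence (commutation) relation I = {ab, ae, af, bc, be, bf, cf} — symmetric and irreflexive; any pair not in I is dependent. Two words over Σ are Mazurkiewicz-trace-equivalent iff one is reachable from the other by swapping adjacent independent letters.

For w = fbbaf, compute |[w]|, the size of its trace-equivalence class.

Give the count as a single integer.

30

drop 0:f onto floor
drop 1:b onto floor
drop 2:b onto {1:b}
drop 3:a onto floor
drop 4:f onto {0:f}
ground layer = {0:f, 1:b, 3:a}
drop-orders for the pieces not yet dropped (sum over which currently-grounded one goes next):
  1 to go: {2} 1  {3} 1  {4} 1
  2 to go: {0,4} 1  {1,2} 1  {2,3} 2  {2,4} 2  {3,4} 2
  3 to go: {0,2,4} 3  {0,3,4} 3  {1,2,3} 3  {1,2,4} 3  {2,3,4} 6
  if 0:f drops first: 12 orders
  if 1:b drops first: 12 orders
  if 3:a drops first: 6 orders
heap linearizations: 30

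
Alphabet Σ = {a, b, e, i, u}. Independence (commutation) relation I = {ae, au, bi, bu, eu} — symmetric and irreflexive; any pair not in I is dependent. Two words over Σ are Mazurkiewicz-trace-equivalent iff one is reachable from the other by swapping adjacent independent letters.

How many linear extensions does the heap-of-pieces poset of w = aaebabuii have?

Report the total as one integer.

57

#0=a has no predecessor
#1=a depends on [0:a]
#2=e has no predecessor
#3=b depends on [1:a, 2:e]
#4=a depends on [3:b]
#5=b depends on [4:a]
#6=u has no predecessor
#7=i depends on [4:a, 6:u]
#8=i depends on [7:i]
sources: [0:a, 2:e, 6:u]
N(rest) = Σ N(rest − s) over sources s of rest; N(one piece) = 1:
  size 1 → [5]=1  [8]=1
  size 2 → [5,8]=2  [7,8]=1
  size 3 → [5,7,8]=3  [6,7,8]=1
  size 4 → [4,5,7,8]=3  [5,6,7,8]=4
  size 5 → [3,4,5,7,8]=3  [4,5,6,7,8]=7
  size 6 → [1,3,4,5,7,8]=3  [2,3,4,5,7,8]=3  [3,4,5,6,7,8]=10
  size 7 → [0,1,3,4,5,7,8]=3  [1,2,3,4,5,7,8]=6  [1,3,4,5,6,7,8]=13  [2,3,4,5,6,7,8]=13
  first=0(a) contributes 32
  first=2(e) contributes 16
  first=6(u) contributes 9
|[w]| = 57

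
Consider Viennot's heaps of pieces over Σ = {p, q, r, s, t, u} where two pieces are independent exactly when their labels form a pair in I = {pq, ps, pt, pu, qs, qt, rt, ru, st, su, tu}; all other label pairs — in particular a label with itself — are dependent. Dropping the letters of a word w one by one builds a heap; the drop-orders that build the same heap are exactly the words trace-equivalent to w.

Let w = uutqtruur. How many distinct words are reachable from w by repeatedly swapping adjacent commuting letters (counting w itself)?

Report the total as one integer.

#0=u has no predecessor
#1=u depends on [0:u]
#2=t has no predecessor
#3=q depends on [1:u]
#4=t depends on [2:t]
#5=r depends on [3:q]
#6=u depends on [3:q]
#7=u depends on [6:u]
#8=r depends on [5:r]
sources: [0:u, 2:t]
N(rest) = Σ N(rest − s) over sources s of rest; N(one piece) = 1:
  size 1 → [4]=1  [7]=1  [8]=1
  size 2 → [2,4]=1  [4,7]=2  [4,8]=2  [5,8]=1  [6,7]=1  [7,8]=2
  size 3 → [2,4,7]=3  [2,4,8]=3  [4,5,8]=3  [4,6,7]=3  [4,7,8]=6  [5,7,8]=3  [6,7,8]=3
  size 4 → [2,4,5,8]=6  [2,4,6,7]=6  [2,4,7,8]=12  [4,5,7,8]=12  [4,6,7,8]=12  [5,6,7,8]=6
  size 5 → [2,4,5,7,8]=30  [2,4,6,7,8]=30  [3,5,6,7,8]=6  [4,5,6,7,8]=30
  size 6 → [1,3,5,6,7,8]=6  [2,4,5,6,7,8]=90  [3,4,5,6,7,8]=36
  size 7 → [0,1,3,5,6,7,8]=6  [1,3,4,5,6,7,8]=42  [2,3,4,5,6,7,8]=126
  first=0(u) contributes 168
  first=2(t) contributes 48
|[w]| = 216

216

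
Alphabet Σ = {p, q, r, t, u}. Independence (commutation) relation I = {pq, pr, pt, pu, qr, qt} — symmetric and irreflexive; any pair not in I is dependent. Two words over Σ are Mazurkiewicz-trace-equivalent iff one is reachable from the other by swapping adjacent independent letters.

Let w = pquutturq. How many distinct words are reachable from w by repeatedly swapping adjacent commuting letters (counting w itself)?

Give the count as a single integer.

18

0(p) covers ∅
1(q) covers ∅
2(u) covers 1:q
3(u) covers 2:u
4(t) covers 3:u
5(t) covers 4:t
6(u) covers 5:t
7(r) covers 6:u
8(q) covers 6:u
floor of heap: 0:p, 1:q
completions by unplaced set U, small U first (add the entries for U minus each lowest piece of U):
  |U|=1: {0}:1  {7}:1  {8}:1
  |U|=2: {0,7}:2  {0,8}:2  {7,8}:2
  |U|=3: {0,7,8}:6  {6,7,8}:2
  |U|=4: {0,6,7,8}:8  {5,6,7,8}:2
  |U|=5: {0,5,6,7,8}:10  {4,5,6,7,8}:2
  |U|=6: {0,4,5,6,7,8}:12  {3,4,5,6,7,8}:2
  |U|=7: {0,3,4,5,6,7,8}:14  {2,3,4,5,6,7,8}:2
  start at 0(p): 2
  start at 1(q): 16
sum over floor = 18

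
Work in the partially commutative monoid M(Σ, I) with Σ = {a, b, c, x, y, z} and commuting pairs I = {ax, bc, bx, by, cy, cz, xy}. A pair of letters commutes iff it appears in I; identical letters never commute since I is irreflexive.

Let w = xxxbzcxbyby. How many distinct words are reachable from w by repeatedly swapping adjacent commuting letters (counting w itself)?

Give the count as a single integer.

510

drop 0:x onto floor
drop 1:x onto {0:x}
drop 2:x onto {1:x}
drop 3:b onto floor
drop 4:z onto {2:x, 3:b}
drop 5:c onto {2:x}
drop 6:x onto {4:z, 5:c}
drop 7:b onto {4:z}
drop 8:y onto {4:z}
drop 9:b onto {7:b}
drop 10:y onto {8:y}
ground layer = {0:x, 3:b}
drop-orders for the pieces not yet dropped (sum over which currently-grounded one goes next):
  1 to go: {6} 1  {9} 1  {10} 1
  2 to go: {5,6} 1  {6,9} 2  {6,10} 2  {7,9} 1  {8,10} 1  {9,10} 2
  3 to go: {5,6,9} 3  {5,6,10} 3  {6,7,9} 3  {6,8,10} 3  {6,9,10} 6  {7,9,10} 3  {8,9,10} 3
  4 to go: {5,6,7,9} 6  {5,6,8,10} 6  {5,6,9,10} 12  {6,7,9,10} 12  {6,8,9,10} 12  {7,8,9,10} 6
  5 to go: {5,6,7,9,10} 30  {5,6,8,9,10} 30  {6,7,8,9,10} 30
  6 to go: {4,6,7,8,9,10} 30  {5,6,7,8,9,10} 90
  7 to go: {3,4,6,7,8,9,10} 30  {4,5,6,7,8,9,10} 120
  8 to go: {2,4,5,6,7,8,9,10} 120  {3,4,5,6,7,8,9,10} 150
  9 to go: {1,2,4,5,6,7,8,9,10} 120  {2,3,4,5,6,7,8,9,10} 270
  if 0:x drops first: 390 orders
  if 3:b drops first: 120 orders
heap linearizations: 510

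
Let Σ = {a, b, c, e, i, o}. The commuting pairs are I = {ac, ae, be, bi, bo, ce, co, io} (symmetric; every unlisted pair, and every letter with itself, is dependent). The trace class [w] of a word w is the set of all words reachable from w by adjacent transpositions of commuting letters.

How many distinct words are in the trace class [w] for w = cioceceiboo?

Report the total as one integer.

#0=c has no predecessor
#1=i depends on [0:c]
#2=o has no predecessor
#3=c depends on [1:i]
#4=e depends on [1:i, 2:o]
#5=c depends on [3:c]
#6=e depends on [4:e]
#7=i depends on [5:c, 6:e]
#8=b depends on [5:c]
#9=o depends on [6:e]
#10=o depends on [9:o]
sources: [0:c, 2:o]
N(rest) = Σ N(rest − s) over sources s of rest; N(one piece) = 1:
  size 1 → [7]=1  [8]=1  [10]=1
  size 2 → [7,8]=2  [7,10]=2  [8,10]=2  [9,10]=1
  size 3 → [5,7,8]=2  [7,8,10]=6  [7,9,10]=3  [8,9,10]=3
  size 4 → [3,5,7,8]=2  [5,7,8,10]=8  [6,7,9,10]=3  [7,8,9,10]=12
  size 5 → [3,5,7,8,10]=10  [4,6,7,9,10]=3  [5,7,8,9,10]=20  [6,7,8,9,10]=15
  size 6 → [2,4,6,7,9,10]=3  [3,5,7,8,9,10]=30  [4,6,7,8,9,10]=18  [5,6,7,8,9,10]=35
  size 7 → [2,4,6,7,8,9,10]=21  [3,5,6,7,8,9,10]=65  [4,5,6,7,8,9,10]=53
  size 8 → [2,4,5,6,7,8,9,10]=74  [3,4,5,6,7,8,9,10]=118
  size 9 → [1,3,4,5,6,7,8,9,10]=118  [2,3,4,5,6,7,8,9,10]=192
  first=0(c) contributes 310
  first=2(o) contributes 118
|[w]| = 428

428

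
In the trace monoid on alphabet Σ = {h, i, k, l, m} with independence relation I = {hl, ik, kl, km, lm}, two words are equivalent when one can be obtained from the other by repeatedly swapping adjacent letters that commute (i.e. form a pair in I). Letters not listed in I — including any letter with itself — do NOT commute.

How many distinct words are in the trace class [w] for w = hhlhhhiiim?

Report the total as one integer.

6

#0=h has no predecessor
#1=h depends on [0:h]
#2=l has no predecessor
#3=h depends on [1:h]
#4=h depends on [3:h]
#5=h depends on [4:h]
#6=i depends on [2:l, 5:h]
#7=i depends on [6:i]
#8=i depends on [7:i]
#9=m depends on [8:i]
sources: [0:h, 2:l]
N(rest) = Σ N(rest − s) over sources s of rest; N(one piece) = 1:
  size 1 → [9]=1
  size 2 → [8,9]=1
  size 3 → [7,8,9]=1
  size 4 → [6,7,8,9]=1
  size 5 → [2,6,7,8,9]=1  [5,6,7,8,9]=1
  size 6 → [2,5,6,7,8,9]=2  [4,5,6,7,8,9]=1
  size 7 → [2,4,5,6,7,8,9]=3  [3,4,5,6,7,8,9]=1
  size 8 → [1,3,4,5,6,7,8,9]=1  [2,3,4,5,6,7,8,9]=4
  first=0(h) contributes 5
  first=2(l) contributes 1
|[w]| = 6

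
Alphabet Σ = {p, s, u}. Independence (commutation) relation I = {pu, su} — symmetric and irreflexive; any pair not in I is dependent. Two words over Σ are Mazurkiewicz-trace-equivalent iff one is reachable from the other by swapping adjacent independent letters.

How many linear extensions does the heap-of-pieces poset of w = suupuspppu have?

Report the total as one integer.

210

drop 0:s onto floor
drop 1:u onto floor
drop 2:u onto {1:u}
drop 3:p onto {0:s}
drop 4:u onto {2:u}
drop 5:s onto {3:p}
drop 6:p onto {5:s}
drop 7:p onto {6:p}
drop 8:p onto {7:p}
drop 9:u onto {4:u}
ground layer = {0:s, 1:u}
drop-orders for the pieces not yet dropped (sum over which currently-grounded one goes next):
  1 to go: {8} 1  {9} 1
  2 to go: {4,9} 1  {7,8} 1  {8,9} 2
  3 to go: {2,4,9} 1  {4,8,9} 3  {6,7,8} 1  {7,8,9} 3
  4 to go: {1,2,4,9} 1  {2,4,8,9} 4  {4,7,8,9} 6  {5,6,7,8} 1  {6,7,8,9} 4
  5 to go: {1,2,4,8,9} 5  {2,4,7,8,9} 10  {3,5,6,7,8} 1  {4,6,7,8,9} 10  {5,6,7,8,9} 5
  6 to go: {0,3,5,6,7,8} 1  {1,2,4,7,8,9} 15  {2,4,6,7,8,9} 20  {3,5,6,7,8,9} 6  {4,5,6,7,8,9} 15
  7 to go: {0,3,5,6,7,8,9} 7  {1,2,4,6,7,8,9} 35  {2,4,5,6,7,8,9} 35  {3,4,5,6,7,8,9} 21
  8 to go: {0,3,4,5,6,7,8,9} 28  {1,2,4,5,6,7,8,9} 70  {2,3,4,5,6,7,8,9} 56
  if 0:s drops first: 126 orders
  if 1:u drops first: 84 orders
heap linearizations: 210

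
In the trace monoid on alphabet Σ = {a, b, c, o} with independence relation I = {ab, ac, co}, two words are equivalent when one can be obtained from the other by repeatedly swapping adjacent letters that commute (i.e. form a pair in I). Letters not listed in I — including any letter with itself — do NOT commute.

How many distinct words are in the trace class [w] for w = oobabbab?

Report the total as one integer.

0(o) covers ∅
1(o) covers 0:o
2(b) covers 1:o
3(a) covers 1:o
4(b) covers 2:b
5(b) covers 4:b
6(a) covers 3:a
7(b) covers 5:b
floor of heap: 0:o
completions by unplaced set U, small U first (add the entries for U minus each lowest piece of U):
  |U|=1: {6}:1  {7}:1
  |U|=2: {3,6}:1  {5,7}:1  {6,7}:2
  |U|=3: {3,6,7}:3  {4,5,7}:1  {5,6,7}:3
  |U|=4: {2,4,5,7}:1  {3,5,6,7}:6  {4,5,6,7}:4
  |U|=5: {2,4,5,6,7}:5  {3,4,5,6,7}:10
  |U|=6: {2,3,4,5,6,7}:15
  start at 0(o): 15

15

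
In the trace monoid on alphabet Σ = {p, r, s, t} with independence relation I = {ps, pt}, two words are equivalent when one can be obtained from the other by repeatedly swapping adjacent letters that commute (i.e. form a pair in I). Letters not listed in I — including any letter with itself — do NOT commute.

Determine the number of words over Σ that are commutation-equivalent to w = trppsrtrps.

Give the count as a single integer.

6

#0=t has no predecessor
#1=r depends on [0:t]
#2=p depends on [1:r]
#3=p depends on [2:p]
#4=s depends on [1:r]
#5=r depends on [3:p, 4:s]
#6=t depends on [5:r]
#7=r depends on [6:t]
#8=p depends on [7:r]
#9=s depends on [7:r]
sources: [0:t]
N(rest) = Σ N(rest − s) over sources s of rest; N(one piece) = 1:
  size 1 → [8]=1  [9]=1
  size 2 → [8,9]=2
  size 3 → [7,8,9]=2
  size 4 → [6,7,8,9]=2
  size 5 → [5,6,7,8,9]=2
  size 6 → [3,5,6,7,8,9]=2  [4,5,6,7,8,9]=2
  size 7 → [2,3,5,6,7,8,9]=2  [3,4,5,6,7,8,9]=4
  size 8 → [2,3,4,5,6,7,8,9]=6
  first=0(t) contributes 6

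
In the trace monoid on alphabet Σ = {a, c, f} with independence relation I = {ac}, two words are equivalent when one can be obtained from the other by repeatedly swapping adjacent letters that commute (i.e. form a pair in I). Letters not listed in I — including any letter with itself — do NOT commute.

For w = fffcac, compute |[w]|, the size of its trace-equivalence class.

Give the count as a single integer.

0(f) covers ∅
1(f) covers 0:f
2(f) covers 1:f
3(c) covers 2:f
4(a) covers 2:f
5(c) covers 3:c
floor of heap: 0:f
completions by unplaced set U, small U first (add the entries for U minus each lowest piece of U):
  |U|=1: {4}:1  {5}:1
  |U|=2: {3,5}:1  {4,5}:2
  |U|=3: {3,4,5}:3
  |U|=4: {2,3,4,5}:3
  start at 0(f): 3

3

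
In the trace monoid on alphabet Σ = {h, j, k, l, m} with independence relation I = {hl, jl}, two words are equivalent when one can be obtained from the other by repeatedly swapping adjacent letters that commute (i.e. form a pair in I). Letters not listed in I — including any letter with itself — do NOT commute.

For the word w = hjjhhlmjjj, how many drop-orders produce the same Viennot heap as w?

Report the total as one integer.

piece 0:h — minimal
piece 1:j rests on {0:h}
piece 2:j rests on {1:j}
piece 3:h rests on {2:j}
piece 4:h rests on {3:h}
piece 5:l — minimal
piece 6:m rests on {4:h, 5:l}
piece 7:j rests on {6:m}
piece 8:j rests on {7:j}
piece 9:j rests on {8:j}
minimal pieces: {0:h, 5:l}
ways to finish when only these pieces remain (= sum over removing one remaining piece with nothing left below it):
  1 left: {9}→1
  2 left: {8,9}→1
  3 left: {7,8,9}→1
  4 left: {6,7,8,9}→1
  5 left: {4,6,7,8,9}→1  {5,6,7,8,9}→1
  6 left: {3,4,6,7,8,9}→1  {4,5,6,7,8,9}→2
  7 left: {2,3,4,6,7,8,9}→1  {3,4,5,6,7,8,9}→3
  8 left: {1,2,3,4,6,7,8,9}→1  {2,3,4,5,6,7,8,9}→4
  placing 0:h first → 5 extensions
  placing 5:l first → 1 extensions
total linear extensions = 6

6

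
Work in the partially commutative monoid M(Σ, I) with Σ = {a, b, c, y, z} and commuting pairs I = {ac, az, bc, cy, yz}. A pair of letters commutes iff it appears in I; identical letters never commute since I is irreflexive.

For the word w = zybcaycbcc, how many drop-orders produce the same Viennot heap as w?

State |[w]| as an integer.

196

piece 0:z — minimal
piece 1:y — minimal
piece 2:b rests on {0:z, 1:y}
piece 3:c rests on {0:z}
piece 4:a rests on {2:b}
piece 5:y rests on {4:a}
piece 6:c rests on {3:c}
piece 7:b rests on {5:y}
piece 8:c rests on {6:c}
piece 9:c rests on {8:c}
minimal pieces: {0:z, 1:y}
ways to finish when only these pieces remain (= sum over removing one remaining piece with nothing left below it):
  1 left: {7}→1  {9}→1
  2 left: {5,7}→1  {7,9}→2  {8,9}→1
  3 left: {4,5,7}→1  {5,7,9}→3  {6,8,9}→1  {7,8,9}→3
  4 left: {2,4,5,7}→1  {3,6,8,9}→1  {4,5,7,9}→4  {5,7,8,9}→6  {6,7,8,9}→4
  5 left: {1,2,4,5,7}→1  {2,4,5,7,9}→5  {3,6,7,8,9}→5  {4,5,7,8,9}→10  {5,6,7,8,9}→10
  6 left: {1,2,4,5,7,9}→6  {2,4,5,7,8,9}→15  {3,5,6,7,8,9}→15  {4,5,6,7,8,9}→20
  7 left: {1,2,4,5,7,8,9}→21  {2,4,5,6,7,8,9}→35  {3,4,5,6,7,8,9}→35
  8 left: {1,2,4,5,6,7,8,9}→56  {2,3,4,5,6,7,8,9}→70
  placing 0:z first → 126 extensions
  placing 1:y first → 70 extensions
total linear extensions = 196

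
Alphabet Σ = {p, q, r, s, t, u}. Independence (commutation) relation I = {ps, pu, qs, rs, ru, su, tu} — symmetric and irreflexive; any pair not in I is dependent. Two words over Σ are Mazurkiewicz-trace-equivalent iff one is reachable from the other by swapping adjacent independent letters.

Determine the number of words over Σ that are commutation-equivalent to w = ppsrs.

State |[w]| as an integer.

drop 0:p onto floor
drop 1:p onto {0:p}
drop 2:s onto floor
drop 3:r onto {1:p}
drop 4:s onto {2:s}
ground layer = {0:p, 2:s}
drop-orders for the pieces not yet dropped (sum over which currently-grounded one goes next):
  1 to go: {3} 1  {4} 1
  2 to go: {1,3} 1  {2,4} 1  {3,4} 2
  3 to go: {0,1,3} 1  {1,3,4} 3  {2,3,4} 3
  if 0:p drops first: 6 orders
  if 2:s drops first: 4 orders
heap linearizations: 10

10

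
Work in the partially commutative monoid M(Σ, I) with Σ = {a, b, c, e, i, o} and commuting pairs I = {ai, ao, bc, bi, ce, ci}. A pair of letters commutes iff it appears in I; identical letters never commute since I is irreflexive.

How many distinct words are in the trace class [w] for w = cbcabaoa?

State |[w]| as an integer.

9

piece 0:c — minimal
piece 1:b — minimal
piece 2:c rests on {0:c}
piece 3:a rests on {1:b, 2:c}
piece 4:b rests on {3:a}
piece 5:a rests on {4:b}
piece 6:o rests on {4:b}
piece 7:a rests on {5:a}
minimal pieces: {0:c, 1:b}
ways to finish when only these pieces remain (= sum over removing one remaining piece with nothing left below it):
  1 left: {6}→1  {7}→1
  2 left: {5,7}→1  {6,7}→2
  3 left: {5,6,7}→3
  4 left: {4,5,6,7}→3
  5 left: {3,4,5,6,7}→3
  6 left: {1,3,4,5,6,7}→3  {2,3,4,5,6,7}→3
  placing 0:c first → 6 extensions
  placing 1:b first → 3 extensions
total linear extensions = 9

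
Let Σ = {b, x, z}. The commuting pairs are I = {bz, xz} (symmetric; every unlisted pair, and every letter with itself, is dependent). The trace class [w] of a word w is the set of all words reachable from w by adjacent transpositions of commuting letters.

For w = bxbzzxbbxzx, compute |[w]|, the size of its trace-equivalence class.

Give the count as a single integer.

165

drop 0:b onto floor
drop 1:x onto {0:b}
drop 2:b onto {1:x}
drop 3:z onto floor
drop 4:z onto {3:z}
drop 5:x onto {2:b}
drop 6:b onto {5:x}
drop 7:b onto {6:b}
drop 8:x onto {7:b}
drop 9:z onto {4:z}
drop 10:x onto {8:x}
ground layer = {0:b, 3:z}
drop-orders for the pieces not yet dropped (sum over which currently-grounded one goes next):
  1 to go: {9} 1  {10} 1
  2 to go: {4,9} 1  {8,10} 1  {9,10} 2
  3 to go: {3,4,9} 1  {4,9,10} 3  {7,8,10} 1  {8,9,10} 3
  4 to go: {3,4,9,10} 4  {4,8,9,10} 6  {6,7,8,10} 1  {7,8,9,10} 4
  5 to go: {3,4,8,9,10} 10  {4,7,8,9,10} 10  {5,6,7,8,10} 1  {6,7,8,9,10} 5
  6 to go: {2,5,6,7,8,10} 1  {3,4,7,8,9,10} 20  {4,6,7,8,9,10} 15  {5,6,7,8,9,10} 6
  7 to go: {1,2,5,6,7,8,10} 1  {2,5,6,7,8,9,10} 7  {3,4,6,7,8,9,10} 35  {4,5,6,7,8,9,10} 21
  8 to go: {0,1,2,5,6,7,8,10} 1  {1,2,5,6,7,8,9,10} 8  {2,4,5,6,7,8,9,10} 28  {3,4,5,6,7,8,9,10} 56
  9 to go: {0,1,2,5,6,7,8,9,10} 9  {1,2,4,5,6,7,8,9,10} 36  {2,3,4,5,6,7,8,9,10} 84
  if 0:b drops first: 120 orders
  if 3:z drops first: 45 orders
heap linearizations: 165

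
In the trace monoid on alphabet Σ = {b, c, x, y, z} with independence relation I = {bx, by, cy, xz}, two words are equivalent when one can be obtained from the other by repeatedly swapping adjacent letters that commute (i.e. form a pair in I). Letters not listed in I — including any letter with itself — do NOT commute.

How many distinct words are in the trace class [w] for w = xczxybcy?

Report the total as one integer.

15

drop 0:x onto floor
drop 1:c onto {0:x}
drop 2:z onto {1:c}
drop 3:x onto {1:c}
drop 4:y onto {2:z, 3:x}
drop 5:b onto {2:z}
drop 6:c onto {3:x, 5:b}
drop 7:y onto {4:y}
ground layer = {0:x}
drop-orders for the pieces not yet dropped (sum over which currently-grounded one goes next):
  1 to go: {6} 1  {7} 1
  2 to go: {4,7} 1  {5,6} 1  {6,7} 2
  3 to go: {4,6,7} 3  {5,6,7} 3
  4 to go: {3,4,6,7} 3  {4,5,6,7} 6
  5 to go: {2,4,5,6,7} 6  {3,4,5,6,7} 9
  6 to go: {2,3,4,5,6,7} 15
  if 0:x drops first: 15 orders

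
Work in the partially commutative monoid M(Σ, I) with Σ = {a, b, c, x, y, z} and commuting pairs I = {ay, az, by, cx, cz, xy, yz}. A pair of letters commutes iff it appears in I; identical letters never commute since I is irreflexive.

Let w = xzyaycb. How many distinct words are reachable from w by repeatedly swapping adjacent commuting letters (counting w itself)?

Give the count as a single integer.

#0=x has no predecessor
#1=z depends on [0:x]
#2=y has no predecessor
#3=a depends on [0:x]
#4=y depends on [2:y]
#5=c depends on [3:a, 4:y]
#6=b depends on [1:z, 5:c]
sources: [0:x, 2:y]
N(rest) = Σ N(rest − s) over sources s of rest; N(one piece) = 1:
  size 1 → [6]=1
  size 2 → [1,6]=1  [5,6]=1
  size 3 → [1,5,6]=2  [3,5,6]=1  [4,5,6]=1
  size 4 → [1,3,5,6]=3  [1,4,5,6]=3  [2,4,5,6]=1  [3,4,5,6]=2
  size 5 → [0,1,3,5,6]=3  [1,2,4,5,6]=4  [1,3,4,5,6]=8  [2,3,4,5,6]=3
  first=0(x) contributes 15
  first=2(y) contributes 11
|[w]| = 26

26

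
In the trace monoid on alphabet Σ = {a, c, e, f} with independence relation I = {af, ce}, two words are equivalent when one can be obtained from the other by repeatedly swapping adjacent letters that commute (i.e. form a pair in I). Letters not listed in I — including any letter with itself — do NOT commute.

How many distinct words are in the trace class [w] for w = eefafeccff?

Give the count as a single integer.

9

0(e) covers ∅
1(e) covers 0:e
2(f) covers 1:e
3(a) covers 1:e
4(f) covers 2:f
5(e) covers 3:a, 4:f
6(c) covers 3:a, 4:f
7(c) covers 6:c
8(f) covers 5:e, 7:c
9(f) covers 8:f
floor of heap: 0:e
completions by unplaced set U, small U first (add the entries for U minus each lowest piece of U):
  |U|=1: {9}:1
  |U|=2: {8,9}:1
  |U|=3: {5,8,9}:1  {7,8,9}:1
  |U|=4: {5,7,8,9}:2  {6,7,8,9}:1
  |U|=5: {5,6,7,8,9}:3
  |U|=6: {3,5,6,7,8,9}:3  {4,5,6,7,8,9}:3
  |U|=7: {2,4,5,6,7,8,9}:3  {3,4,5,6,7,8,9}:6
  |U|=8: {2,3,4,5,6,7,8,9}:9
  start at 0(e): 9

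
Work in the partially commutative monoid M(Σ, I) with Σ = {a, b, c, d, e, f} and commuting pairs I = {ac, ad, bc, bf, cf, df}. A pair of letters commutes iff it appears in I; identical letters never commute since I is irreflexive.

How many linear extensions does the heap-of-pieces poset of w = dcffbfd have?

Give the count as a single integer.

70

0(d) covers ∅
1(c) covers 0:d
2(f) covers ∅
3(f) covers 2:f
4(b) covers 0:d
5(f) covers 3:f
6(d) covers 1:c, 4:b
floor of heap: 0:d, 2:f
completions by unplaced set U, small U first (add the entries for U minus each lowest piece of U):
  |U|=1: {5}:1  {6}:1
  |U|=2: {1,6}:1  {3,5}:1  {4,6}:1  {5,6}:2
  |U|=3: {1,4,6}:2  {1,5,6}:3  {2,3,5}:1  {3,5,6}:3  {4,5,6}:3
  |U|=4: {0,1,4,6}:2  {1,3,5,6}:6  {1,4,5,6}:8  {2,3,5,6}:4  {3,4,5,6}:6
  |U|=5: {0,1,4,5,6}:10  {1,2,3,5,6}:10  {1,3,4,5,6}:20  {2,3,4,5,6}:10
  start at 0(d): 40
  start at 2(f): 30
sum over floor = 70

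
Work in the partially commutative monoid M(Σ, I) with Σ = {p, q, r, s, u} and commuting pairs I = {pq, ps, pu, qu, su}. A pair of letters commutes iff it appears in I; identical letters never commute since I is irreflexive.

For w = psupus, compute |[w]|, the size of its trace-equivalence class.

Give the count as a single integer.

90

#0=p has no predecessor
#1=s has no predecessor
#2=u has no predecessor
#3=p depends on [0:p]
#4=u depends on [2:u]
#5=s depends on [1:s]
sources: [0:p, 1:s, 2:u]
N(rest) = Σ N(rest − s) over sources s of rest; N(one piece) = 1:
  size 1 → [3]=1  [4]=1  [5]=1
  size 2 → [0,3]=1  [1,5]=1  [2,4]=1  [3,4]=2  [3,5]=2  [4,5]=2
  size 3 → [0,3,4]=3  [0,3,5]=3  [1,3,5]=3  [1,4,5]=3  [2,3,4]=3  [2,4,5]=3  [3,4,5]=6
  size 4 → [0,1,3,5]=6  [0,2,3,4]=6  [0,3,4,5]=12  [1,2,4,5]=6  [1,3,4,5]=12  [2,3,4,5]=12
  first=0(p) contributes 30
  first=1(s) contributes 30
  first=2(u) contributes 30
|[w]| = 90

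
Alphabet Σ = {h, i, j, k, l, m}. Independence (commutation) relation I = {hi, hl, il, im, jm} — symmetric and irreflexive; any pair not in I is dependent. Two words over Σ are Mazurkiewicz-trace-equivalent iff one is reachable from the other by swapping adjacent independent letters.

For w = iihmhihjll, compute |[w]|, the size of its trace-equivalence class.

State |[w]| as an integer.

35

0(i) covers ∅
1(i) covers 0:i
2(h) covers ∅
3(m) covers 2:h
4(h) covers 3:m
5(i) covers 1:i
6(h) covers 4:h
7(j) covers 5:i, 6:h
8(l) covers 7:j
9(l) covers 8:l
floor of heap: 0:i, 2:h
completions by unplaced set U, small U first (add the entries for U minus each lowest piece of U):
  |U|=1: {9}:1
  |U|=2: {8,9}:1
  |U|=3: {7,8,9}:1
  |U|=4: {5,7,8,9}:1  {6,7,8,9}:1
  |U|=5: {1,5,7,8,9}:1  {4,6,7,8,9}:1  {5,6,7,8,9}:2
  |U|=6: {0,1,5,7,8,9}:1  {1,5,6,7,8,9}:3  {3,4,6,7,8,9}:1  {4,5,6,7,8,9}:3
  |U|=7: {0,1,5,6,7,8,9}:4  {1,4,5,6,7,8,9}:6  {2,3,4,6,7,8,9}:1  {3,4,5,6,7,8,9}:4
  |U|=8: {0,1,4,5,6,7,8,9}:10  {1,3,4,5,6,7,8,9}:10  {2,3,4,5,6,7,8,9}:5
  start at 0(i): 15
  start at 2(h): 20
sum over floor = 35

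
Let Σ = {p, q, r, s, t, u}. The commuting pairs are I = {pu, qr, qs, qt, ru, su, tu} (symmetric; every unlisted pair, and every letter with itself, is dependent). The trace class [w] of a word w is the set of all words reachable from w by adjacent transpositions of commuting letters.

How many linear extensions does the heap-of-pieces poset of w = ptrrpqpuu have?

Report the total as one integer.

0(p) covers ∅
1(t) covers 0:p
2(r) covers 1:t
3(r) covers 2:r
4(p) covers 3:r
5(q) covers 4:p
6(p) covers 5:q
7(u) covers 5:q
8(u) covers 7:u
floor of heap: 0:p
completions by unplaced set U, small U first (add the entries for U minus each lowest piece of U):
  |U|=1: {6}:1  {8}:1
  |U|=2: {6,8}:2  {7,8}:1
  |U|=3: {6,7,8}:3
  |U|=4: {5,6,7,8}:3
  |U|=5: {4,5,6,7,8}:3
  |U|=6: {3,4,5,6,7,8}:3
  |U|=7: {2,3,4,5,6,7,8}:3
  start at 0(p): 3

3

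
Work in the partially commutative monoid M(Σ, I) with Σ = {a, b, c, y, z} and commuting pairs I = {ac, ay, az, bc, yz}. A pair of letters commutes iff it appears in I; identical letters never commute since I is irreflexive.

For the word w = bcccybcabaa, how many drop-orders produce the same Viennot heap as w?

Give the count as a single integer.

24

#0=b has no predecessor
#1=c has no predecessor
#2=c depends on [1:c]
#3=c depends on [2:c]
#4=y depends on [0:b, 3:c]
#5=b depends on [4:y]
#6=c depends on [4:y]
#7=a depends on [5:b]
#8=b depends on [7:a]
#9=a depends on [8:b]
#10=a depends on [9:a]
sources: [0:b, 1:c]
N(rest) = Σ N(rest − s) over sources s of rest; N(one piece) = 1:
  size 1 → [6]=1  [10]=1
  size 2 → [6,10]=2  [9,10]=1
  size 3 → [6,9,10]=3  [8,9,10]=1
  size 4 → [6,8,9,10]=4  [7,8,9,10]=1
  size 5 → [5,7,8,9,10]=1  [6,7,8,9,10]=5
  size 6 → [5,6,7,8,9,10]=6
  size 7 → [4,5,6,7,8,9,10]=6
  size 8 → [0,4,5,6,7,8,9,10]=6  [3,4,5,6,7,8,9,10]=6
  size 9 → [0,3,4,5,6,7,8,9,10]=12  [2,3,4,5,6,7,8,9,10]=6
  first=0(b) contributes 6
  first=1(c) contributes 18
|[w]| = 24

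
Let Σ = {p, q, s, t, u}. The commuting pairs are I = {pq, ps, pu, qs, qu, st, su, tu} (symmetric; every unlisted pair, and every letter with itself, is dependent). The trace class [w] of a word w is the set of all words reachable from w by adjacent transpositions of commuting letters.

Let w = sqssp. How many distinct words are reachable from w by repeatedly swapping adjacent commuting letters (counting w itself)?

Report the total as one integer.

20

#0=s has no predecessor
#1=q has no predecessor
#2=s depends on [0:s]
#3=s depends on [2:s]
#4=p has no predecessor
sources: [0:s, 1:q, 4:p]
N(rest) = Σ N(rest − s) over sources s of rest; N(one piece) = 1:
  size 1 → [1]=1  [3]=1  [4]=1
  size 2 → [1,3]=2  [1,4]=2  [2,3]=1  [3,4]=2
  size 3 → [0,2,3]=1  [1,2,3]=3  [1,3,4]=6  [2,3,4]=3
  first=0(s) contributes 12
  first=1(q) contributes 4
  first=4(p) contributes 4
|[w]| = 20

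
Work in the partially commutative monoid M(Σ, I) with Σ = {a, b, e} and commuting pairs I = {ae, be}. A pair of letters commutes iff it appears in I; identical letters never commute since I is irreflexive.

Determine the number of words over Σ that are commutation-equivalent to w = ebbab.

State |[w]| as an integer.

#0=e has no predecessor
#1=b has no predecessor
#2=b depends on [1:b]
#3=a depends on [2:b]
#4=b depends on [3:a]
sources: [0:e, 1:b]
N(rest) = Σ N(rest − s) over sources s of rest; N(one piece) = 1:
  size 1 → [0]=1  [4]=1
  size 2 → [0,4]=2  [3,4]=1
  size 3 → [0,3,4]=3  [2,3,4]=1
  first=0(e) contributes 1
  first=1(b) contributes 4
|[w]| = 5

5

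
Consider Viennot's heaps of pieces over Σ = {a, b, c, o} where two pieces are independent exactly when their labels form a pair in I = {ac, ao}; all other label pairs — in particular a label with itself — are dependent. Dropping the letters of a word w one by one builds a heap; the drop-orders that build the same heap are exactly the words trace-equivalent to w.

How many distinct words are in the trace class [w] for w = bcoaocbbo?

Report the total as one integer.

5

0(b) covers ∅
1(c) covers 0:b
2(o) covers 1:c
3(a) covers 0:b
4(o) covers 2:o
5(c) covers 4:o
6(b) covers 3:a, 5:c
7(b) covers 6:b
8(o) covers 7:b
floor of heap: 0:b
completions by unplaced set U, small U first (add the entries for U minus each lowest piece of U):
  |U|=1: {8}:1
  |U|=2: {7,8}:1
  |U|=3: {6,7,8}:1
  |U|=4: {3,6,7,8}:1  {5,6,7,8}:1
  |U|=5: {3,5,6,7,8}:2  {4,5,6,7,8}:1
  |U|=6: {2,4,5,6,7,8}:1  {3,4,5,6,7,8}:3
  |U|=7: {1,2,4,5,6,7,8}:1  {2,3,4,5,6,7,8}:4
  start at 0(b): 5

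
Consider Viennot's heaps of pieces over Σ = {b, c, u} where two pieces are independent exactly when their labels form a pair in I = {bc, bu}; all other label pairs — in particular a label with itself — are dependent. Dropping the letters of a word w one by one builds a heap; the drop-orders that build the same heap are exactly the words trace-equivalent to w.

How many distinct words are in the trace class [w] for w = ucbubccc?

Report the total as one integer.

#0=u has no predecessor
#1=c depends on [0:u]
#2=b has no predecessor
#3=u depends on [1:c]
#4=b depends on [2:b]
#5=c depends on [3:u]
#6=c depends on [5:c]
#7=c depends on [6:c]
sources: [0:u, 2:b]
N(rest) = Σ N(rest − s) over sources s of rest; N(one piece) = 1:
  size 1 → [4]=1  [7]=1
  size 2 → [2,4]=1  [4,7]=2  [6,7]=1
  size 3 → [2,4,7]=3  [4,6,7]=3  [5,6,7]=1
  size 4 → [2,4,6,7]=6  [3,5,6,7]=1  [4,5,6,7]=4
  size 5 → [1,3,5,6,7]=1  [2,4,5,6,7]=10  [3,4,5,6,7]=5
  size 6 → [0,1,3,5,6,7]=1  [1,3,4,5,6,7]=6  [2,3,4,5,6,7]=15
  first=0(u) contributes 21
  first=2(b) contributes 7
|[w]| = 28

28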